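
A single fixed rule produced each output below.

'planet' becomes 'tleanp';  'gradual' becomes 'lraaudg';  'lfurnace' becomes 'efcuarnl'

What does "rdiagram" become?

The pattern: take characters alternately from the front and the back (1st, last, 2nd, 2nd-last, ...), then move the first character to the end.
"rdiagram" → "rmdairag" → "mdairagr".

mdairagr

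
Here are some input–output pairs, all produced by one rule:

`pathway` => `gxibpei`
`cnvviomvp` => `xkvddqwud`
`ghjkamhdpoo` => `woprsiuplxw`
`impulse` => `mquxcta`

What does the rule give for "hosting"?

The transformation: move the last character to the front, then shift every letter 8 places forward in the alphabet (wrapping around).
On "hosting" that produces "opwabqv".

opwabqv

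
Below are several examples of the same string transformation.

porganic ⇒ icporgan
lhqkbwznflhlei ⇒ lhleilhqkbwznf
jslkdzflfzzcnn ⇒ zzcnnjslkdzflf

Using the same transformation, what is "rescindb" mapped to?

dbrescin

What's happening: move the first 2 characters to the end (rotate left by 2), then swap the front and back halves of the string.
For "rescindb", step one produces "scindbre"; step two turns that into "dbrescin".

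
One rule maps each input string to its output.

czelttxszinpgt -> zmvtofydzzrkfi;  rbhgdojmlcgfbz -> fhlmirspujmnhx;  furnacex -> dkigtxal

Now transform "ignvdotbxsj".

Rule — shift every letter 6 places forward in the alphabet (wrapping around), then reverse the string.
"ignvdotbxsj" → "omtbjuzhdyp" → "pydhzujbtmo".
(Check on "czelttxszinpgt": → "ifkrzzdyfotvmz" → "zmvtofydzzrkfi" ✓)

pydhzujbtmo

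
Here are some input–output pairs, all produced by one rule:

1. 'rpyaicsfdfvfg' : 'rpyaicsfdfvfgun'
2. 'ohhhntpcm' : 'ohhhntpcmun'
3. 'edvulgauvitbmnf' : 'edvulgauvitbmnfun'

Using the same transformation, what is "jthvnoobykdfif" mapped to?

The rule is to append "un".
On "jthvnoobykdfif" that produces "jthvnoobykdfifun".

jthvnoobykdfifun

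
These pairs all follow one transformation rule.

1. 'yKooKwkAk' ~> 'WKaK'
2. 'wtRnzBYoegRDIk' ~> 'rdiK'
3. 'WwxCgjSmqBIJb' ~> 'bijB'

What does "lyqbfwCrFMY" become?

The pattern: flip the case of every letter, then keep only the last 4 characters.
On "lyqbfwCrFMY": the first step gives "LYQBFWcRfmy", and the second then gives "Rfmy".

Rfmy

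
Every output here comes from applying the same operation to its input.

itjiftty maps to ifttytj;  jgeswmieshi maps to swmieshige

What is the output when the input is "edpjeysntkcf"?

jeysntkcfdp

Rule — delete the first character, then move the first 2 characters to the end (rotate left by 2).
On "edpjeysntkcf": the first step gives "dpjeysntkcf", and the second then gives "jeysntkcfdp".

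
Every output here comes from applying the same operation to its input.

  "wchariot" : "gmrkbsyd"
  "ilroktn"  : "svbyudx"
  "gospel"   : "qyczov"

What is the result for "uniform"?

exspybw

Each output is the input with this applied: shift every letter 10 places forward in the alphabet (wrapping around).
Applying that to "uniform" gives "exspybw".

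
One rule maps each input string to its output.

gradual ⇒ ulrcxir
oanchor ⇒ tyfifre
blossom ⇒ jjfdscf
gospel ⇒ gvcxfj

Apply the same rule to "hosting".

kzexyfj

In each case the input is transformed by: shift every letter 9 places backward in the alphabet (wrapping around), then move the first 3 characters to the end (rotate left by 3).
Starting from "hosting": after the first operation, "yfjkzex"; after the second, "kzexyfj".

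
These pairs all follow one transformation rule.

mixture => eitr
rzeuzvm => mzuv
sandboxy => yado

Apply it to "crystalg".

Looking at the pairs, the operation is to move the last character to the front, then keep every other character starting from the first (positions 1st, 3rd, 5th, ...).
Applying both steps to "crystalg": "gcrystal", then "grsa".
(Check on "rzeuzvm": → "mrzeuzv" → "mzuv" ✓)

grsa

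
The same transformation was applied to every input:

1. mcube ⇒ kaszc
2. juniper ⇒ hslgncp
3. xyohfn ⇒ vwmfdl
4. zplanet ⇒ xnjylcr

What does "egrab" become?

cepyz

In each case the input is transformed by: shift every letter 2 places backward in the alphabet (wrapping around).
For "egrab" the result is "cepyz".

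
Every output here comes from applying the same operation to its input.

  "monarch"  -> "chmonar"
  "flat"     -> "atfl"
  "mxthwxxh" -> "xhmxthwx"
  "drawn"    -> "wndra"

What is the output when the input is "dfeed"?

eddfe

Looking at the pairs, the operation is to move the last 2 characters to the front (rotate right by 2).
Applying that to "dfeed" gives "eddfe".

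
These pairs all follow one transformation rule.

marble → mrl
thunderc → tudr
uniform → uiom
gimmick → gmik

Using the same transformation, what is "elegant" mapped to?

eeat

The rule is to keep every other character starting from the first (positions 1st, 3rd, 5th, ...).
For "elegant" the result is "eeat".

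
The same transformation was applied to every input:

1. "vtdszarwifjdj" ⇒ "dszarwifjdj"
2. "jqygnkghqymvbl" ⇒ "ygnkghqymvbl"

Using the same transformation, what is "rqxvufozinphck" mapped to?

Rule — delete the first 2 characters.
"rqxvufozinphck" → "xvufozinphck".

xvufozinphck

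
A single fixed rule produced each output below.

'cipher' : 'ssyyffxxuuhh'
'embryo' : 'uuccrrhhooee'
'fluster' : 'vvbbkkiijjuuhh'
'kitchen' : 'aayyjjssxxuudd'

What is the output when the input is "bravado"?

rrhhqqllqqttee

What's happening: double every character, then shift every letter 10 places backward in the alphabet (wrapping around).
Working it through for "bravado": intermediate "bbrraavvaaddoo", final "rrhhqqllqqttee".
(Check on "kitchen": → "kkiittcchheenn" → "aayyjjssxxuudd" ✓)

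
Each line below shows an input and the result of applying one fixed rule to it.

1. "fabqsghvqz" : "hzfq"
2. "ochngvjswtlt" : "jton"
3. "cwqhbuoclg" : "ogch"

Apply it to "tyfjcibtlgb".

The pattern: keep one character in every 3, starting at position 1 (positions 1st, 4th, 7th, ...), then move the first 2 characters to the end (rotate left by 2).
On "tyfjcibtlgb": the first step gives "tjbg", and the second then gives "bgtj".

bgtj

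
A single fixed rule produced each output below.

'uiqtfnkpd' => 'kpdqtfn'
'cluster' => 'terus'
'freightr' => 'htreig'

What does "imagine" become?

ineag

The rule is to delete the first 2 characters, then move the last 3 characters to the front (rotate right by 3).
On "imagine" that produces "ineag".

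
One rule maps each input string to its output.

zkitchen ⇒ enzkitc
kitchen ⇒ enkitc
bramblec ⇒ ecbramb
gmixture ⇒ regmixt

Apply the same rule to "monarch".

The rule is to move the last 3 characters to the front (rotate right by 3), then delete the first character.
Starting from "monarch": after the first operation, "rchmona"; after the second, "chmona".
(Check on "gmixture": → "uregmixt" → "regmixt" ✓)

chmona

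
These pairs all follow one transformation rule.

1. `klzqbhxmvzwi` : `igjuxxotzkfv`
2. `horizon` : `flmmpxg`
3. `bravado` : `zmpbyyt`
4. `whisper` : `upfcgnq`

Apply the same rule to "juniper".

What's happening: shift every letter 2 places backward in the alphabet (wrapping around), then take characters alternately from the front and the back (1st, last, 2nd, 2nd-last, ...).
On "juniper": the first step gives "hslgncp", and the second then gives "hpsclng".

hpsclng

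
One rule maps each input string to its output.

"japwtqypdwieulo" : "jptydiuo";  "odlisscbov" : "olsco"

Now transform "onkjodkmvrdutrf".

okokvdtf

Each output is the input with this applied: keep every other character starting from the first (positions 1st, 3rd, 5th, ...).
So "onkjodkmvrdutrf" becomes "okokvdtf".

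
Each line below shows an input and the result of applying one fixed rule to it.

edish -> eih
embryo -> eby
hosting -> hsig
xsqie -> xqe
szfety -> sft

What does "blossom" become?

Looking at the pairs, the operation is to keep every other character starting from the first (positions 1st, 3rd, 5th, ...).
On "blossom" that produces "bosm".

bosm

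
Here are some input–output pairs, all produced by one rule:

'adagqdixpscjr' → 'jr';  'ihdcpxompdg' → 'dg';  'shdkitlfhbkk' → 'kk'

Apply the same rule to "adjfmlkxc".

The rule is to keep only the last 2 characters.
Doing the same to "adjfmlkxc": "xc".

xc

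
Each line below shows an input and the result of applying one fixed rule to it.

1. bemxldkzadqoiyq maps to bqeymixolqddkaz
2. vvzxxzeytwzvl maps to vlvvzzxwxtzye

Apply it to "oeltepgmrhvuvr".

What's happening: take characters alternately from the front and the back (1st, last, 2nd, 2nd-last, ...).
"oeltepgmrhvuvr" → "orevlutvehprgm".

orevlutvehprgm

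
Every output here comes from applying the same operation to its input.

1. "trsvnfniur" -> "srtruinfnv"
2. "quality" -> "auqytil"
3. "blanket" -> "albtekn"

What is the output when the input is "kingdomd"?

What's happening: reverse the string, then move the last 3 characters to the front (rotate right by 3).
On "kingdomd": the first step gives "dmodgnik", and the second then gives "nikdmodg".

nikdmodg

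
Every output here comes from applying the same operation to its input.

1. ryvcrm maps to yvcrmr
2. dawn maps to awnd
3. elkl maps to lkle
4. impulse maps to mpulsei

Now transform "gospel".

What's happening: move the first character to the end.
Applying that to "gospel" gives "ospelg".

ospelg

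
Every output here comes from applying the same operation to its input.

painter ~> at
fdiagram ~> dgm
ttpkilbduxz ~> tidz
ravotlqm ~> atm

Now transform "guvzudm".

Looking at the pairs, the operation is to keep one character in every 3, starting at position 2 (positions 2nd, 5th, 8th, ...).
Doing the same to "guvzudm": "uu".

uu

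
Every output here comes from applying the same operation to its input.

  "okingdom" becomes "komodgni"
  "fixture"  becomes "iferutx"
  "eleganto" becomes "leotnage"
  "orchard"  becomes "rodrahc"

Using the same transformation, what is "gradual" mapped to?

rglauda

Each output is the input with this applied: reverse the string, then move the last 2 characters to the front (rotate right by 2).
Starting from "gradual": after the first operation, "laudarg"; after the second, "rglauda".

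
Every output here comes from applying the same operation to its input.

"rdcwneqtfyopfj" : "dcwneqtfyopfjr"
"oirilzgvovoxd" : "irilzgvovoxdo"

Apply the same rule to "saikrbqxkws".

aikrbqxkwss

What's happening: move the first character to the end.
Doing the same to "saikrbqxkws": "aikrbqxkwss".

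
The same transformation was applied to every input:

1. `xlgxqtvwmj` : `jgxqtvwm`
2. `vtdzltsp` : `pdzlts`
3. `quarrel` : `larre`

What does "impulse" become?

Looking at the pairs, the operation is to delete the first 2 characters, then move the last character to the front.
On "impulse": the first step gives "pulse", and the second then gives "epuls".

epuls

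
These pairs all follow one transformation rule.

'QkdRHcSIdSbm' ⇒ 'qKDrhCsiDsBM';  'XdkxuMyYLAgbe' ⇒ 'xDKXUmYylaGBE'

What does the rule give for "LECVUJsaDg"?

The transformation: flip the case of every letter.
On "LECVUJsaDg" that produces "lecvujSAdG".

lecvujSAdG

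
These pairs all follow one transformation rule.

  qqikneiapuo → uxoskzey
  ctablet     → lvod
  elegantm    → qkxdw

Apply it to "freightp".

The pattern: delete the first 3 characters, then shift every letter 10 places forward in the alphabet (wrapping around).
On "freightp": the first step gives "ightp", and the second then gives "sqrdz".
(Check on "elegantm": → "gantm" → "qkxdw" ✓)

sqrdz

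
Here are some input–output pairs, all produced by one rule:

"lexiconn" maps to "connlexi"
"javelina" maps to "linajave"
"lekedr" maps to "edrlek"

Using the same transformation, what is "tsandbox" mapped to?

The rule is to swap the front and back halves of the string.
So "tsandbox" becomes "dboxtsan".

dboxtsan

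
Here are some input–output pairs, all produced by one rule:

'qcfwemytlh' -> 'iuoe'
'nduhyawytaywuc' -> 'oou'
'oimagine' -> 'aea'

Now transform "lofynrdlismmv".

Each output is the input with this applied: shift every letter 8 places backward in the alphabet (wrapping around), then keep only the vowels.
So "lofynrdlismmv" becomes "aee".
(Check on "oimagine": → "gaesyafw" → "aea" ✓)

aee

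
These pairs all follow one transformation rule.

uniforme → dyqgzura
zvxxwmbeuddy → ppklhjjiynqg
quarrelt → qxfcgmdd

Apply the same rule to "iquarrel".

What's happening: shift every letter 12 places forward in the alphabet (wrapping around), then move the last 3 characters to the front (rotate right by 3).
So "iquarrel" becomes "dqxucgmd".

dqxucgmd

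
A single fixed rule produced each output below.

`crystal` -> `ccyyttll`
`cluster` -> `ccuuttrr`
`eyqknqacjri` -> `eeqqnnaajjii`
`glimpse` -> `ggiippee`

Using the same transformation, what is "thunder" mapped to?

ttuuddrr

The rule is to keep every other character starting from the first (positions 1st, 3rd, 5th, ...), then double every character.
On "thunder": the first step gives "tudr", and the second then gives "ttuuddrr".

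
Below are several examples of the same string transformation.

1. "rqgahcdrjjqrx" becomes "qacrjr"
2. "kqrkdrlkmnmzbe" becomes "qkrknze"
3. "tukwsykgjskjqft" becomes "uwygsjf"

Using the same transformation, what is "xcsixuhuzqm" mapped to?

ciuuq

The pattern: keep every other character starting from the second (positions 2nd, 4th, 6th, ...).
"xcsixuhuzqm" → "ciuuq".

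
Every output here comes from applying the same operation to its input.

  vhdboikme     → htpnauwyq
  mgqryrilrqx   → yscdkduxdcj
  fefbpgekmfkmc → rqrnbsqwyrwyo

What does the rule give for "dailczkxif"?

The rule is to shift every letter 12 places forward in the alphabet (wrapping around).
So "dailczkxif" becomes "pmuxolwjur".

pmuxolwjur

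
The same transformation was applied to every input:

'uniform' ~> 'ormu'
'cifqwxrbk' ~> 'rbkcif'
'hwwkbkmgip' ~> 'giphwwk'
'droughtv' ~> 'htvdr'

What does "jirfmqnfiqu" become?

The pattern: move the last 3 characters to the front (rotate right by 3), then delete the last 3 characters.
Working it through for "jirfmqnfiqu": intermediate "iqujirfmqnf", final "iqujirfm".
(Check on "cifqwxrbk": → "rbkcifqwx" → "rbkcif" ✓)

iqujirfm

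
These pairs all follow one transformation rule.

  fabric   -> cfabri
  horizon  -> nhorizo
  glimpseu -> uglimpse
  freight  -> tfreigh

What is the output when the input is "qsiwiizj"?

What's happening: move the last character to the front.
Applying that to "qsiwiizj" gives "jqsiwiiz".

jqsiwiiz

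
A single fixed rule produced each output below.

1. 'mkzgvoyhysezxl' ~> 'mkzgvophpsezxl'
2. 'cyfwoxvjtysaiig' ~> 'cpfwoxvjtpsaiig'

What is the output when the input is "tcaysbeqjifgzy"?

Rule — replace every "y" with "p".
"tcaysbeqjifgzy" → "tcapsbeqjifgzp".

tcapsbeqjifgzp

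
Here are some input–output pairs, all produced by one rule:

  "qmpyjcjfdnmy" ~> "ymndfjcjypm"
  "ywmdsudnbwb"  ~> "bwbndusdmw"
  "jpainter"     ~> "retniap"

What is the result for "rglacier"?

What's happening: reverse the string, then delete the last character.
"rglacier" → "reicalgr" → "reicalg".

reicalg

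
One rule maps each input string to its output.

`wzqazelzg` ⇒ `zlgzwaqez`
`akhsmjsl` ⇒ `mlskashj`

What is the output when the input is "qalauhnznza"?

znaaqalhuzn

The rule is to swap each adjacent pair of characters (1↔2, 3↔4, ...), then move the last 3 characters to the front (rotate right by 3).
For "qalauhnznza", step one produces "aqalhuznzna"; step two turns that into "znaaqalhuzn".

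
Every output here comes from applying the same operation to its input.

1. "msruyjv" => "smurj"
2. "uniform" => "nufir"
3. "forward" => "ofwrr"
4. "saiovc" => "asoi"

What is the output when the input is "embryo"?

merb

In each case the input is transformed by: swap each adjacent pair of characters (1↔2, 3↔4, ...), then delete the last 2 characters.
For "embryo", step one produces "merboy"; step two turns that into "merb".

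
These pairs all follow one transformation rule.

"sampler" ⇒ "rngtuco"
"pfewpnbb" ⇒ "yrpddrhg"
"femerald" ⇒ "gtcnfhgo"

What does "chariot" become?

Rule — move the first 3 characters to the end (rotate left by 3), then shift every letter 2 places forward in the alphabet (wrapping around).
Applying that to "chariot" gives "tkqvejc".

tkqvejc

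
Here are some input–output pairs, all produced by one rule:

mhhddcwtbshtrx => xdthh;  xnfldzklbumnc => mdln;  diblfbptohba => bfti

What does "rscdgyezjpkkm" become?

kgzs

The rule is to keep one character in every 3, starting at position 2 (positions 2nd, 5th, 8th, ...), then swap the first and last characters.
Starting from "rscdgyezjpkkm": after the first operation, "sgzk"; after the second, "kgzs".
(Check on "xnfldzklbumnc": → "ndlm" → "mdln" ✓)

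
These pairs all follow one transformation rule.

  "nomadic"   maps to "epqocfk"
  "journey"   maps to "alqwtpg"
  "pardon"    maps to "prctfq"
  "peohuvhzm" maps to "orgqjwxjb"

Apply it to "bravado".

qdtcxcf

The transformation: shift every letter 2 places forward in the alphabet (wrapping around), then move the last character to the front.
Applying both steps to "bravado": "dtcxcfq", then "qdtcxcf".
(Check on "peohuvhzm": → "rgqjwxjbo" → "orgqjwxjb" ✓)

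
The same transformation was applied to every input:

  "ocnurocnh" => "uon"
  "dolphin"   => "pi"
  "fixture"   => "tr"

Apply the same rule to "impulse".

us

The transformation: keep every other character starting from the second (positions 2nd, 4th, 6th, ...), then delete the first character.
For "impulse" the result is "us".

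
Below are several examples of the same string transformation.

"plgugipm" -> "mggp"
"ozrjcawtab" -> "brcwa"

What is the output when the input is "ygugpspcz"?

Rule — swap the first and last characters, then keep every other character starting from the first (positions 1st, 3rd, 5th, ...).
Working it through for "ygugpspcz": intermediate "zgugpspcy", final "zuppy".

zuppy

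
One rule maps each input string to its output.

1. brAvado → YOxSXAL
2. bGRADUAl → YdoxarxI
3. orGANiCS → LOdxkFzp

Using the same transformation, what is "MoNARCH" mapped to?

What's happening: shift every letter 3 places backward in the alphabet (wrapping around), then flip the case of every letter.
"MoNARCH" → "JlKXOZE" → "jLkxoze".

jLkxoze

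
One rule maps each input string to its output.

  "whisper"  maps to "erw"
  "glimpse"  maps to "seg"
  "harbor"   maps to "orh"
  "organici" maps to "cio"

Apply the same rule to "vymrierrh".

rhv

The pattern: move the last 2 characters to the front (rotate right by 2), then keep only the first 3 characters.
Working it through for "vymrierrh": intermediate "rhvymrier", final "rhv".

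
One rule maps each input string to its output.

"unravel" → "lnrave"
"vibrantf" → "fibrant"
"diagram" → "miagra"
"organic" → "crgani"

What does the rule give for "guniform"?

munifor

Rule — delete the first character, then move the last character to the front.
Working it through for "guniform": intermediate "uniform", final "munifor".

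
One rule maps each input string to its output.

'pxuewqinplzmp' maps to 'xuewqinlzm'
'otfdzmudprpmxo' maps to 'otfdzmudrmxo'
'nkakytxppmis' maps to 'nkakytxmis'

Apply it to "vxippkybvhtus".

The transformation: remove every "p".
"vxippkybvhtus" → "vxikybvhtus".

vxikybvhtus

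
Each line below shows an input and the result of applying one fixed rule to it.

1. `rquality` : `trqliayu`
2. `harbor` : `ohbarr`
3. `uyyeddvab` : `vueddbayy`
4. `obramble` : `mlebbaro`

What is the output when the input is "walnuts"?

Each output is the input with this applied: sort the characters into reverse alphabetical order, then move the first 2 characters to the end (rotate left by 2).
On "walnuts": the first step gives "wutsnla", and the second then gives "tsnlawu".

tsnlawu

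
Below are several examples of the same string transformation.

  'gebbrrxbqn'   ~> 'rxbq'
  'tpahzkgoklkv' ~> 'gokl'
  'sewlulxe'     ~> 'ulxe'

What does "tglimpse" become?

mpse

Rule — swap the front and back halves of the string, then keep only the first 4 characters.
Applying both steps to "tglimpse": "mpsetgli", then "mpse".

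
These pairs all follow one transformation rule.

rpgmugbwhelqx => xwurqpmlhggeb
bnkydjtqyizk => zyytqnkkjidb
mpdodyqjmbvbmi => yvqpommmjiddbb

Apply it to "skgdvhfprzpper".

Each output is the input with this applied: sort the characters into reverse alphabetical order.
Doing the same to "skgdvhfprzpper": "zvsrrpppkhgfed".

zvsrrpppkhgfed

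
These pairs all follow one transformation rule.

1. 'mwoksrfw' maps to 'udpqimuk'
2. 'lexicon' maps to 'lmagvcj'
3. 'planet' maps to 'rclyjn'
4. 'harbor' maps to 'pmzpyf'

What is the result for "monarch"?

The transformation: shift every letter 2 places backward in the alphabet (wrapping around), then reverse the string.
Working it through for "monarch": intermediate "kmlypaf", final "fapylmk".
(Check on "planet": → "njylcr" → "rclyjn" ✓)

fapylmk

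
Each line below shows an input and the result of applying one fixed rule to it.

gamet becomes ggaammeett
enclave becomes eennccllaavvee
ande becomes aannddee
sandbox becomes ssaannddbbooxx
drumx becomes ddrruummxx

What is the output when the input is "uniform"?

uunniiffoorrmm

The pattern: double every character.
Applying that to "uniform" gives "uunniiffoorrmm".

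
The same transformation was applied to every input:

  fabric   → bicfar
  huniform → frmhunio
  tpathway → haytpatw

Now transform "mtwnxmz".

nmzmtwx

The rule is to move the last 3 characters to the front (rotate right by 3), then swap the first and last characters.
"mtwnxmz" → "nmzmtwx".
(Check on "tpathway": → "waytpath" → "haytpatw" ✓)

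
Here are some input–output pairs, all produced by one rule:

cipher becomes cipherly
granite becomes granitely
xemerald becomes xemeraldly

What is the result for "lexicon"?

The rule is to append "ly".
So "lexicon" becomes "lexiconly".

lexiconly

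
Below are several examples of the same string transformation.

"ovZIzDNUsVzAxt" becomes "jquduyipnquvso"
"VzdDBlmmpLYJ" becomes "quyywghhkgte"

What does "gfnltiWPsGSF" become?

The rule is to shift every letter 5 places backward in the alphabet (wrapping around), then convert every letter to lowercase.
Applying that to "gfnltiWPsGSF" gives "baigodrknbna".
(Check on "VzdDBlmmpLYJ": → "QuyYWghhkGTE" → "quyywghhkgte" ✓)

baigodrknbna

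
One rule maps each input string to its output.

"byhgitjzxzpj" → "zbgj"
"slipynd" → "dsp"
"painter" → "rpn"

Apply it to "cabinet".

In each case the input is transformed by: keep one character in every 3, starting at position 1 (positions 1st, 4th, 7th, ...), then move the last character to the front.
Starting from "cabinet": after the first operation, "cit"; after the second, "tci".

tci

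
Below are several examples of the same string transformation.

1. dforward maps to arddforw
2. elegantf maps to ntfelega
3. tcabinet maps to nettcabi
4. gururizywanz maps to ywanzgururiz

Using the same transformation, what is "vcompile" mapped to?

Each output is the input with this applied: move the first character to the end, then swap the front and back halves of the string.
Working it through for "vcompile": intermediate "compilev", final "ilevcomp".

ilevcomp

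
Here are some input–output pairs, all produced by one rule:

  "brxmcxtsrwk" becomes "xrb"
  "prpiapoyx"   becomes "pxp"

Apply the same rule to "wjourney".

nw

Each output is the input with this applied: move the first 3 characters to the end (rotate left by 3), then keep one character in every 3, starting at position 3 (positions 3rd, 6th, 9th, ...).
Applying both steps to "wjourney": "urneywjo", then "nw".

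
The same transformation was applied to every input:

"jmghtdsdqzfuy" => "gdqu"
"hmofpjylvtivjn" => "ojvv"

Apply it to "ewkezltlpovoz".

In each case the input is transformed by: keep one character in every 3, starting at position 3 (positions 3rd, 6th, 9th, ...).
So "ewkezltlpovoz" becomes "klpo".

klpo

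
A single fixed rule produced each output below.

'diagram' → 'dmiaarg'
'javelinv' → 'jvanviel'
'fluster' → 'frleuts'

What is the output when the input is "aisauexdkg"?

Rule — take characters alternately from the front and the back (1st, last, 2nd, 2nd-last, ...).
Applying that to "aisauexdkg" gives "agiksdaxue".

agiksdaxue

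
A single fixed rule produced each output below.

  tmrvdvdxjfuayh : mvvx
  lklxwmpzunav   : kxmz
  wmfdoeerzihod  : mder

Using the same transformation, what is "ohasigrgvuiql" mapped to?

hsgg

Rule — keep every other character starting from the second (positions 2nd, 4th, 6th, ...), then keep only the first 4 characters.
Starting from "ohasigrgvuiql": after the first operation, "hsgguq"; after the second, "hsgg".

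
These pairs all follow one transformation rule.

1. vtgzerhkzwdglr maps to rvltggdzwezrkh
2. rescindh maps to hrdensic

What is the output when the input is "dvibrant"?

Rule — reverse the string, then take characters alternately from the front and the back (1st, last, 2nd, 2nd-last, ...).
"dvibrant" → "tnarbivd" → "tdnvairb".
(Check on "rescindh": → "hdnicser" → "hrdensic" ✓)

tdnvairb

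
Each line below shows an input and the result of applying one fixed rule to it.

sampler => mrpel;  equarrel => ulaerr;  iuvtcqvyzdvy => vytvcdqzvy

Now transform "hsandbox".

axnodb

What's happening: delete the first 2 characters, then take characters alternately from the front and the back (1st, last, 2nd, 2nd-last, ...).
Applying both steps to "hsandbox": "andbox", then "axnodb".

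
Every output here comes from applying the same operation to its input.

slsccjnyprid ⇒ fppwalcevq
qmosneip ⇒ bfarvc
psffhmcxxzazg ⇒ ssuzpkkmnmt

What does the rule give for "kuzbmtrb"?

mozgeo

Each output is the input with this applied: delete the first 2 characters, then shift every letter 13 places forward in the alphabet (wrapping around) — i.e. ROT13.
Starting from "kuzbmtrb": after the first operation, "zbmtrb"; after the second, "mozgeo".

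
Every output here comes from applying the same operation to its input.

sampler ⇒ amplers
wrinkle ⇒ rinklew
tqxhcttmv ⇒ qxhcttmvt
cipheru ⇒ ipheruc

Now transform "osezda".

sezdao

Looking at the pairs, the operation is to move the first character to the end.
So "osezda" becomes "sezdao".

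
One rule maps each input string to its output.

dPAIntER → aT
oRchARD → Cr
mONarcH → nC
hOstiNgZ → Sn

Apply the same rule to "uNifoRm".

Ir

Rule — keep one character in every 3, starting at position 3 (positions 3rd, 6th, 9th, ...), then flip the case of every letter.
For "uNifoRm", step one produces "iR"; step two turns that into "Ir".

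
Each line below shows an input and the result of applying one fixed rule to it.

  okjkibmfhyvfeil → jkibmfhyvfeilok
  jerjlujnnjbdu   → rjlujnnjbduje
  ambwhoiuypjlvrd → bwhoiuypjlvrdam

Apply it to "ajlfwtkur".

The pattern: move the first 2 characters to the end (rotate left by 2).
Applying that to "ajlfwtkur" gives "lfwtkuraj".

lfwtkuraj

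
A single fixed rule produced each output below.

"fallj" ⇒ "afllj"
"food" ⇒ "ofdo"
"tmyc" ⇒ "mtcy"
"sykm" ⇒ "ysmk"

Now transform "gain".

agni

The pattern: swap each adjacent pair of characters (1↔2, 3↔4, ...).
For "gain" the result is "agni".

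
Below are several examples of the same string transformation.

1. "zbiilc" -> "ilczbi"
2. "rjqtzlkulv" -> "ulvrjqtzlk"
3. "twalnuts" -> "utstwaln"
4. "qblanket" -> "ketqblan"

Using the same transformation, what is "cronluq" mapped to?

luqcron

The pattern: move the last 3 characters to the front (rotate right by 3).
Doing the same to "cronluq": "luqcron".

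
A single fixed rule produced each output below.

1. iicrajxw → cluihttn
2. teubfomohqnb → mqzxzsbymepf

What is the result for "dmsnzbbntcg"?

ykmmyenroxd

What's happening: move the first 3 characters to the end (rotate left by 3), then shift every letter 11 places forward in the alphabet (wrapping around).
For "dmsnzbbntcg", step one produces "nzbbntcgdms"; step two turns that into "ykmmyenroxd".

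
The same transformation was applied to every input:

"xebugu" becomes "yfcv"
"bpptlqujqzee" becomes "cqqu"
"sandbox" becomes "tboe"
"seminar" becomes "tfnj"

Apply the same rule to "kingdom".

What's happening: shift every letter 1 place forward in the alphabet (wrapping around), then keep only the first 4 characters.
Working it through for "kingdom": intermediate "ljohepn", final "ljoh".

ljoh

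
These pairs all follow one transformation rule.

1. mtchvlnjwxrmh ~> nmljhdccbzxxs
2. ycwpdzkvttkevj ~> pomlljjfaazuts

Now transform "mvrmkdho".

lheccaxt

The pattern: sort the characters into reverse alphabetical order, then shift every letter 10 places backward in the alphabet (wrapping around).
"mvrmkdho" → "vrommkhd" → "lheccaxt".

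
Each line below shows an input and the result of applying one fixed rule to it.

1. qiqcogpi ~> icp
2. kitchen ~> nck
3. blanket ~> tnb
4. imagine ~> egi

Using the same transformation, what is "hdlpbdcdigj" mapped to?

Each output is the input with this applied: swap the first and last characters, then keep one character in every 3, starting at position 1 (positions 1st, 4th, 7th, ...).
Starting from "hdlpbdcdigj": after the first operation, "jdlpbdcdigh"; after the second, "jpcg".

jpcg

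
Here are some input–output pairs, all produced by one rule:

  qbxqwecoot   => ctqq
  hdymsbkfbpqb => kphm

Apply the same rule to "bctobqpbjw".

Each output is the input with this applied: keep one character in every 3, starting at position 1 (positions 1st, 4th, 7th, ...), then move the first 2 characters to the end (rotate left by 2).
So "bctobqpbjw" becomes "pwbo".

pwbo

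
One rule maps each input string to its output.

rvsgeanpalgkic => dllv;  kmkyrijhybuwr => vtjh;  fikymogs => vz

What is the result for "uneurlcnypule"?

pwjw

Each output is the input with this applied: keep one character in every 3, starting at position 3 (positions 3rd, 6th, 9th, ...), then shift every letter 11 places forward in the alphabet (wrapping around).
Applying that to "uneurlcnypule" gives "pwjw".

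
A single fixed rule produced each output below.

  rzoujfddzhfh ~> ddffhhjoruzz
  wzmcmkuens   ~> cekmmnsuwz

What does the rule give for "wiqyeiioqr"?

eiiioqqrwy

Looking at the pairs, the operation is to sort the characters into alphabetical order.
On "wiqyeiioqr" that produces "eiiioqqrwy".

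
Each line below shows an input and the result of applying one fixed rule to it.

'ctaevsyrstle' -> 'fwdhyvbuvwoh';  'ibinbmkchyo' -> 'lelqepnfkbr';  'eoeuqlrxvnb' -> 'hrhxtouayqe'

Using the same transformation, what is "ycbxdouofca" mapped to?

bfeagrxrifd

Each output is the input with this applied: shift every letter 3 places forward in the alphabet (wrapping around).
On "ycbxdouofca" that produces "bfeagrxrifd".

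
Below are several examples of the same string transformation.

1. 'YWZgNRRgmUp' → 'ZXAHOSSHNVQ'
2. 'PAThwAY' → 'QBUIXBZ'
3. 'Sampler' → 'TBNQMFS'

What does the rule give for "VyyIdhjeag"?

Each output is the input with this applied: shift every letter 1 place forward in the alphabet (wrapping around), then convert every letter to uppercase.
Applying both steps to "VyyIdhjeag": "WzzJeikfbh", then "WZZJEIKFBH".

WZZJEIKFBH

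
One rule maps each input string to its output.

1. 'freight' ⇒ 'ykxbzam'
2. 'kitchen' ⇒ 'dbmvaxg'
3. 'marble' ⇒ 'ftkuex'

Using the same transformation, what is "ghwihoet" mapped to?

zapbahxm

The transformation: shift every letter 7 places backward in the alphabet (wrapping around).
Applying that to "ghwihoet" gives "zapbahxm".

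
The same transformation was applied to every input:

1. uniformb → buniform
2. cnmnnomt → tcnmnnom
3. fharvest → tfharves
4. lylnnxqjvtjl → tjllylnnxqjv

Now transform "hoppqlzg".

ghoppqlz

Rule — swap the front and back halves of the string, then move the first 3 characters to the end (rotate left by 3).
So "hoppqlzg" becomes "ghoppqlz".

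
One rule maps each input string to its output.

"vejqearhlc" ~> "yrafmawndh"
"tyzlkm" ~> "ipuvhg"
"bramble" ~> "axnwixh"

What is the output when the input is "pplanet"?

In each case the input is transformed by: shift every letter 4 places backward in the alphabet (wrapping around), then move the last character to the front.
Starting from "pplanet": after the first operation, "llhwjap"; after the second, "pllhwja".
(Check on "bramble": → "xnwixha" → "axnwixh" ✓)

pllhwja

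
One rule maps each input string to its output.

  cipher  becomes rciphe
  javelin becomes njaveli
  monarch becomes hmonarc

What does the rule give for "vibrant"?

tvibran

The rule is to move the last character to the front.
For "vibrant" the result is "tvibran".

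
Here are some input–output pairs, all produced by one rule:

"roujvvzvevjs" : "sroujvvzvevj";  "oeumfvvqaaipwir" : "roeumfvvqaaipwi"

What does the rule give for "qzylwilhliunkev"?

vqzylwilhliunke

The rule is to move the last character to the front.
"qzylwilhliunkev" → "vqzylwilhliunke".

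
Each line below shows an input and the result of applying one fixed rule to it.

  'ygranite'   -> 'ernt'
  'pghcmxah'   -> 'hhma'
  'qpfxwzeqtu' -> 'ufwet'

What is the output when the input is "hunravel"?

lnae

The rule is to swap the first and last characters, then keep every other character starting from the first (positions 1st, 3rd, 5th, ...).
So "hunravel" becomes "lnae".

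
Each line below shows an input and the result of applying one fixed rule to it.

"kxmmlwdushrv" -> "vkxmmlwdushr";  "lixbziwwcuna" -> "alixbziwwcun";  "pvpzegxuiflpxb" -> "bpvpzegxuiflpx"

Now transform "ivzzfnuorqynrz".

Each output is the input with this applied: move the last character to the front.
"ivzzfnuorqynrz" → "zivzzfnuorqynr".

zivzzfnuorqynr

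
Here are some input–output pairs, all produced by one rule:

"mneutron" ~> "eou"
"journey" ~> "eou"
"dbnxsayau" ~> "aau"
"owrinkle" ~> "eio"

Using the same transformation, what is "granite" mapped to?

aei

Each output is the input with this applied: sort the characters into alphabetical order, then keep only the vowels.
For "granite" the result is "aei".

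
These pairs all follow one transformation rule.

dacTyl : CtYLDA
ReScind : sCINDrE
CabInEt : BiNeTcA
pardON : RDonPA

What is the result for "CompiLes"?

The rule is to move the first 2 characters to the end (rotate left by 2), then flip the case of every letter.
For "CompiLes", step one produces "mpiLesCo"; step two turns that into "MPIlEScO".

MPIlEScO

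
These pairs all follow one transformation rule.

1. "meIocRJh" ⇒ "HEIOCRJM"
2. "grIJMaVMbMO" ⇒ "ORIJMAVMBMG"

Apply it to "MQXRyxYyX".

In each case the input is transformed by: swap the first and last characters, then convert every letter to uppercase.
Applying both steps to "MQXRyxYyX": "XQXRyxYyM", then "XQXRYXYYM".

XQXRYXYYM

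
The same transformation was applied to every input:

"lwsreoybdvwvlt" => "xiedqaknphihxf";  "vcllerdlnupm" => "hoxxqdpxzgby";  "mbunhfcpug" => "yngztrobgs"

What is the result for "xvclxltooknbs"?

The transformation: shift every letter 12 places forward in the alphabet (wrapping around).
For "xvclxltooknbs" the result is "jhoxjxfaawzne".

jhoxjxfaawzne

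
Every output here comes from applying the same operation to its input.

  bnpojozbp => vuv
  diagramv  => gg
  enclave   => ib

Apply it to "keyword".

ex

Rule — keep one character in every 3, starting at position 3 (positions 3rd, 6th, 9th, ...), then shift every letter 6 places forward in the alphabet (wrapping around).
Starting from "keyword": after the first operation, "yr"; after the second, "ex".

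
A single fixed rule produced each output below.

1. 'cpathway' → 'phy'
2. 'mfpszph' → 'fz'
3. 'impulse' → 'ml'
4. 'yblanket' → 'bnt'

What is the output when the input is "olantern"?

In each case the input is transformed by: keep one character in every 3, starting at position 2 (positions 2nd, 5th, 8th, ...).
Applying that to "olantern" gives "ltn".

ltn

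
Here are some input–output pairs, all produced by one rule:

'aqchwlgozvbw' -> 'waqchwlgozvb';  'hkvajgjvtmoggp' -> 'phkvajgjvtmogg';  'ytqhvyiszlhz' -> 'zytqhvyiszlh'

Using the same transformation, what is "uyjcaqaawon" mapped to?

nuyjcaqaawo

In each case the input is transformed by: move the last character to the front.
So "uyjcaqaawon" becomes "nuyjcaqaawo".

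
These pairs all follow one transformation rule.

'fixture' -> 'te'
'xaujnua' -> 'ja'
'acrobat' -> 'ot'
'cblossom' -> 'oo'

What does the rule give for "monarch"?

The pattern: move the first character to the end, then keep one character in every 3, starting at position 3 (positions 3rd, 6th, 9th, ...).
"monarch" → "onarchm" → "ah".
(Check on "xaujnua": → "aujnuax" → "ja" ✓)

ah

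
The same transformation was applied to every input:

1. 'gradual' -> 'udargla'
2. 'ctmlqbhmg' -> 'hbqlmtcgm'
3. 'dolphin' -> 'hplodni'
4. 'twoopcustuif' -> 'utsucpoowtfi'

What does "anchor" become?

hcnaro

In each case the input is transformed by: reverse the string, then move the first 2 characters to the end (rotate left by 2).
Starting from "anchor": after the first operation, "rohcna"; after the second, "hcnaro".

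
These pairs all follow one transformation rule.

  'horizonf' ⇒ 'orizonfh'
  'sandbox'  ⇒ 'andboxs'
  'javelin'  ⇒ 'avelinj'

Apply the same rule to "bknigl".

kniglb

The transformation: move the first character to the end.
Doing the same to "bknigl": "kniglb".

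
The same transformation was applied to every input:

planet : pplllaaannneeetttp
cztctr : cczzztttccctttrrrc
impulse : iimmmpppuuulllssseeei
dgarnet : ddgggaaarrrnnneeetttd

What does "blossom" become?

What's happening: repeat every character 3 times, then move the first character to the end.
"blossom" → "bbblllooossssssooommm" → "bblllooossssssooommmb".

bblllooossssssooommmb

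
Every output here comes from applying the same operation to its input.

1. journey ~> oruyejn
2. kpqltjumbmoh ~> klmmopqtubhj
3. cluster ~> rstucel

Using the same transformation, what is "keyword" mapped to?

orwydek

Each output is the input with this applied: sort the characters into alphabetical order, then move the first 3 characters to the end (rotate left by 3).
On "keyword": the first step gives "dekorwy", and the second then gives "orwydek".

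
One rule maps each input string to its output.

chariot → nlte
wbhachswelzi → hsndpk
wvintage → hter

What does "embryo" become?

pmj

What's happening: keep every other character starting from the first (positions 1st, 3rd, 5th, ...), then shift every letter 11 places forward in the alphabet (wrapping around).
For "embryo", step one produces "eby"; step two turns that into "pmj".
(Check on "wvintage": → "witg" → "hter" ✓)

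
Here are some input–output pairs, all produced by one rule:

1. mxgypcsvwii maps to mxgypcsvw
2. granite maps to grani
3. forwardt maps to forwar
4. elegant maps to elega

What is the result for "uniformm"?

The transformation: delete the last 2 characters.
For "uniformm" the result is "unifor".

unifor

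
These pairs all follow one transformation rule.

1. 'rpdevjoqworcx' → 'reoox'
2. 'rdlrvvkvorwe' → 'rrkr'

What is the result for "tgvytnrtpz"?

tyrz

The transformation: keep one character in every 3, starting at position 1 (positions 1st, 4th, 7th, ...).
On "tgvytnrtpz" that produces "tyrz".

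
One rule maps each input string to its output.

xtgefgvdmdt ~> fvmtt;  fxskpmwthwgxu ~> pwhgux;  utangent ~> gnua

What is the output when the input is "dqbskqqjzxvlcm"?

kqzvcdb

Each output is the input with this applied: move the first 3 characters to the end (rotate left by 3), then keep every other character starting from the second (positions 2nd, 4th, 6th, ...).
On "dqbskqqjzxvlcm" that produces "kqzvcdb".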